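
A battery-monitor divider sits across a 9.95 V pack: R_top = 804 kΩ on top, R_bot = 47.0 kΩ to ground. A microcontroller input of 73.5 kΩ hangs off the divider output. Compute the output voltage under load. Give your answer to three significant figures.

The load sits in parallel with R_bot: R_bot‖R_L = (47.0 × 73.5) / (47.0 + 73.5) = 28.67 kΩ.
V_out = 9.95 × 28.67 / (804 + 28.67) = 9.95 × 28.67/832.7 = 0.343 V.
(Unloaded it would have been 0.550 V.)

V_out ≈ 0.343 V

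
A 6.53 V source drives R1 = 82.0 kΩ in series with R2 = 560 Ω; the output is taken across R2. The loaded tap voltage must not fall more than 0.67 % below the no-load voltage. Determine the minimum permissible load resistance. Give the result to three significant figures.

R_L(min) ≈ 82.5 kΩ

Output resistance R_th = R1‖R2 = (82000 × 560)/82560 = 556.2 Ω.
The fractional drop is R_th/(R_th + R_L); requiring this ≤ 0.00670 gives R_L ≥ R_th(1/0.00670 − 1) = 556.2 × 148.3 = 82.5 kΩ.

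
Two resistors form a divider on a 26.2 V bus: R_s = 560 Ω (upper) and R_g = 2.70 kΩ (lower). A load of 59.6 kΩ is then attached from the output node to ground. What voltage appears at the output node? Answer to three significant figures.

V_out ≈ 21.5 V

The load sits in parallel with R_g: R_g‖R_L = (2700 × 59600) / (2700 + 59600) = 2583 Ω.
V_out = 26.2 × 2583 / (560 + 2583) = 26.2 × 2583/3143 = 21.5 V.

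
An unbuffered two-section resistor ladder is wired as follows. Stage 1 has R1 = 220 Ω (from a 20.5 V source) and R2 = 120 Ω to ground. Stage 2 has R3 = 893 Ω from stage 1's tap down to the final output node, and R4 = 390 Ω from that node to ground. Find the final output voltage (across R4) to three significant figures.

V_out ≈ 2.07 V

Stage 2 presents R3+R4 = 1283 Ω as a load on stage 1's tap.
Stage 1's lower leg becomes R2‖(R3+R4) = 109.7 Ω, so V_mid = 20.5 × 109.7/329.7 = 6.822 V.
Stage 2 is itself unloaded: V_out = V_mid × R4/(R3+R4) = 6.822 × 390/1283 = 2.07 V.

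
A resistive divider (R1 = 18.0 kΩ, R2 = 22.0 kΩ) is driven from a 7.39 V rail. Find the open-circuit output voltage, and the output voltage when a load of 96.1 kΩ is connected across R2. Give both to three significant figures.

Unloaded: 4.06 V; loaded: 3.68 V

Open-circuit: V = 7.39 × 22.0/(18.0 + 22.0) = 4.06 V.
With the load, R2 becomes R2‖R_L = 17.90 kΩ, so V = 7.39 × 17.90/35.90 = 3.68 V.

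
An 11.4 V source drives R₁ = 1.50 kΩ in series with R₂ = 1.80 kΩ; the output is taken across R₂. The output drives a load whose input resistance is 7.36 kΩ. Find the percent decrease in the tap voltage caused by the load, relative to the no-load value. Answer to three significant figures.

10.0 %

The divider's output (Thévenin) resistance is R₁‖R₂ = 0.8182 kΩ.
Fractional drop under load = R_th/(R_th + R_L) = 0.8182 / (0.8182 + 7.36) = 0.1000.
So the output falls by 10.0 %.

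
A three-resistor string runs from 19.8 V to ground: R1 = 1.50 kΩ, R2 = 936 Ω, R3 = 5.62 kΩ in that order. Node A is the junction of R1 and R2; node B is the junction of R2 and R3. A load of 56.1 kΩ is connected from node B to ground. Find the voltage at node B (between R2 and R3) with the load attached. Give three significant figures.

At node B, R3 is in parallel with the load: R3‖R_L = 5108 Ω.
Below node A the resistance is R2 + (R3‖R_L) = 6044 Ω, so V_A = 19.8 × 6044/7544 = 15.86 V.
Then V_B = V_A × (R3‖R_L)/(R2 + R3‖R_L) = 15.86 × 5108/6044 = 13.4 V.

V ≈ 13.4 V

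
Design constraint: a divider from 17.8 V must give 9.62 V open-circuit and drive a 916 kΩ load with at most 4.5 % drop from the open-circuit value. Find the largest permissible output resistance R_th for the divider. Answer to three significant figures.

Loading drop = R_th/(R_th + R_L) ≤ 0.0450, so R_th ≤ R_L · ε/(1−ε) = 916 kΩ × 0.0450/0.9550 = 43.2 kΩ.
(Any R1, R2 with R2/(R1+R2) = 0.540 and R1‖R2 ≤ 43.2 kΩ will meet the spec.)

R_th ≤ 43.2 kΩ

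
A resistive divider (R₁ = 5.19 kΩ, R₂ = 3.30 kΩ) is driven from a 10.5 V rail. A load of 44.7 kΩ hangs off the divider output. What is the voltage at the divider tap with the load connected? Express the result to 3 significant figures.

V_out ≈ 3.91 V

The load sits in parallel with R₂: R₂‖R_L = (3.30 × 44.7) / (3.30 + 44.7) = 3.073 kΩ.
V_out = 10.5 × 3.073 / (5.19 + 3.073) = 10.5 × 3.073/8.263 = 3.91 V.
(Unloaded it would have been 4.08 V.)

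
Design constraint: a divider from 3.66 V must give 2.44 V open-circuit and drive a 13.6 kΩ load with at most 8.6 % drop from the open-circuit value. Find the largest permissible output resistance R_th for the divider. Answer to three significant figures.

R_th ≤ 1.28 kΩ

Loading drop = R_th/(R_th + R_L) ≤ 0.0860, so R_th ≤ R_L · ε/(1−ε) = 13.6 kΩ × 0.0860/0.9140 = 1.28 kΩ.
(Any R1, R2 with R2/(R1+R2) = 0.667 and R1‖R2 ≤ 1.28 kΩ will meet the spec.)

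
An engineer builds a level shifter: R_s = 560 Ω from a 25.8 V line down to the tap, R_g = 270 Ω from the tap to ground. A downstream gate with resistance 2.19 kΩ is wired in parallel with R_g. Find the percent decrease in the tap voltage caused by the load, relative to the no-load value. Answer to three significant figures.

7.68 %

The divider's output (Thévenin) resistance is R_s‖R_g = 182.2 Ω.
Fractional drop under load = R_th/(R_th + R_L) = 182.2 / (182.2 + 2190) = 0.07679.
So the output falls by 7.68 %.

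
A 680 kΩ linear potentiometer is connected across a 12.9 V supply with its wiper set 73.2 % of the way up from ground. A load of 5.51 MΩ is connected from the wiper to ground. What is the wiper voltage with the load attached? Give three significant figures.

The wiper splits the pot into (1−α)R = 182.2 kΩ above and αR = 497.8 kΩ below.
Lower section ‖ load = 456.5 kΩ.
V_wiper = 12.9 × 456.5/(182.2 + 456.5) = 9.22 V.

V ≈ 9.22 V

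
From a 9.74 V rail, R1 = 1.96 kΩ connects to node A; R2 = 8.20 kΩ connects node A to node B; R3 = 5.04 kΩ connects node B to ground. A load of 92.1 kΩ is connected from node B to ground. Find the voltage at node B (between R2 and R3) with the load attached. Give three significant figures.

At node B, R3 is in parallel with the load: R3‖R_L = 4.779 kΩ.
Below node A the resistance is R2 + (R3‖R_L) = 12.98 kΩ, so V_A = 9.74 × 12.98/14.94 = 8.462 V.
Then V_B = V_A × (R3‖R_L)/(R2 + R3‖R_L) = 8.462 × 4.779/12.98 = 3.12 V.

V ≈ 3.12 V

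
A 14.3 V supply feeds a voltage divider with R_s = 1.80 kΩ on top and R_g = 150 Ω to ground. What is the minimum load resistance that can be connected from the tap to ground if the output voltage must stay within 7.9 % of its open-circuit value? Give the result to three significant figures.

Output resistance R_th = R_s‖R_g = (1800 × 150)/1950 = 138.5 Ω.
The fractional drop is R_th/(R_th + R_L); requiring this ≤ 0.0790 gives R_L ≥ R_th(1/0.0790 − 1) = 138.5 × 11.66 = 1.61 kΩ.

R_L(min) ≈ 1.61 kΩ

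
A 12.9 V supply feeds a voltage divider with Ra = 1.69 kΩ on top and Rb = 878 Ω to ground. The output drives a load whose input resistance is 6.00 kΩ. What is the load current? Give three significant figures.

I_L ≈ 0.671 mA

Rb‖R_L = 765.9 Ω; V_out = 12.9 × 765.9/2456 = 4.023 V.
I_L = V_out / R_L = 4.023 / 6.00 kΩ = 0.671 mA.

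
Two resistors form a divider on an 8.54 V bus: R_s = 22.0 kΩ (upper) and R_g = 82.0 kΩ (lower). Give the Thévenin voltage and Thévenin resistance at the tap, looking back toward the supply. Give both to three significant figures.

V_th = 6.73 V, R_th = 17.3 kΩ

V_th is the open-circuit tap voltage: 8.54 × 82.0/(22.0 + 82.0) = 6.73 V.
With the supply zeroed, R_s and R_g appear in parallel from the tap: R_th = R_s‖R_g = (22.0 × 82.0)/104.0 = 17.3 kΩ.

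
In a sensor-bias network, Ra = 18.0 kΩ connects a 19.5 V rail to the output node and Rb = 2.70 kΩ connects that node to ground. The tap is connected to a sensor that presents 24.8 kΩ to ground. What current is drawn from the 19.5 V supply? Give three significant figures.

Rb‖R_L = 2.435 kΩ, so the source sees Ra + Rb‖R_L = 20.43 kΩ.
I = 19.5 V / 20.43 kΩ = 0.954 mA.

I ≈ 0.954 mA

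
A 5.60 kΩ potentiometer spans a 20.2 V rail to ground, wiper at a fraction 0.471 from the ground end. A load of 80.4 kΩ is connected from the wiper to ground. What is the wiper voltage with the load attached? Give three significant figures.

V ≈ 9.35 V

The wiper splits the pot into (1−α)R = 2.962 kΩ above and αR = 2.638 kΩ below.
Lower section ‖ load = 2.554 kΩ.
V_wiper = 20.2 × 2.554/(2.962 + 2.554) = 9.35 V.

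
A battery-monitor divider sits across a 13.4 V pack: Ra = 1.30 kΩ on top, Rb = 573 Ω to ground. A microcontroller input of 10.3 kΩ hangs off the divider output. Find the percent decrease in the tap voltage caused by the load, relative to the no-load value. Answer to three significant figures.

3.72 %

The divider's output (Thévenin) resistance is Ra‖Rb = 397.7 Ω.
Fractional drop under load = R_th/(R_th + R_L) = 397.7 / (397.7 + 10300) = 0.03718.
So the output falls by 3.72 %.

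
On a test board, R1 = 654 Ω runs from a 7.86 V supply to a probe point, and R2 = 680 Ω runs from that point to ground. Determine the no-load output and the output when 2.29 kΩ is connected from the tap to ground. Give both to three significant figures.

Unloaded: 4.01 V; loaded: 3.50 V

Open-circuit: V = 7.86 × 680/(654 + 680) = 4.01 V.
With the load, R2 becomes R2‖R_L = 524.3 Ω, so V = 7.86 × 524.3/1178 = 3.50 V.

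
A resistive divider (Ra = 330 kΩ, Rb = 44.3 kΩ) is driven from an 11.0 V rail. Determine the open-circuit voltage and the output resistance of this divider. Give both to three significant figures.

V_th = 1.30 V, R_th = 39.1 kΩ

V_th is the open-circuit tap voltage: 11.0 × 44.3/(330 + 44.3) = 1.30 V.
With the supply zeroed, Ra and Rb appear in parallel from the tap: R_th = Ra‖Rb = (330 × 44.3)/374.3 = 39.1 kΩ.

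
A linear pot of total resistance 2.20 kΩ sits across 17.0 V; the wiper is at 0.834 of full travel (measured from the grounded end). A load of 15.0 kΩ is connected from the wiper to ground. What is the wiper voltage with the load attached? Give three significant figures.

The wiper splits the pot into (1−α)R = 365.2 Ω above and αR = 1835 Ω below.
Lower section ‖ load = 1635 Ω.
V_wiper = 17.0 × 1635/(365.2 + 1635) = 13.9 V.

V ≈ 13.9 V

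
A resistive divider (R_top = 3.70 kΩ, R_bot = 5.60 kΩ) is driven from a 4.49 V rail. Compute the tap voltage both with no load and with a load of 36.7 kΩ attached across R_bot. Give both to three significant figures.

Unloaded: 2.70 V; loaded: 2.55 V

Open-circuit: V = 4.49 × 5.60/(3.70 + 5.60) = 2.70 V.
With the load, R_bot becomes R_bot‖R_L = 4.859 kΩ, so V = 4.49 × 4.859/8.559 = 2.55 V.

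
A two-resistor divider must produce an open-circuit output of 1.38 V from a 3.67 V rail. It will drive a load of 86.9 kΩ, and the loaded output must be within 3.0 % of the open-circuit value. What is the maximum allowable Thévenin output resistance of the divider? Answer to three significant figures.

R_th ≤ 2.69 kΩ

Loading drop = R_th/(R_th + R_L) ≤ 0.0300, so R_th ≤ R_L · ε/(1−ε) = 86.9 kΩ × 0.0300/0.9700 = 2.69 kΩ.
(Any R1, R2 with R2/(R1+R2) = 0.376 and R1‖R2 ≤ 2.69 kΩ will meet the spec.)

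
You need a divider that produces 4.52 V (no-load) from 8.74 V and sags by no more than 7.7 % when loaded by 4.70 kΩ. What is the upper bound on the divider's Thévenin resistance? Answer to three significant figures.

R_th ≤ 392 Ω

Loading drop = R_th/(R_th + R_L) ≤ 0.0770, so R_th ≤ R_L · ε/(1−ε) = 4.70 kΩ × 0.0770/0.9230 = 392 Ω.
(Any R1, R2 with R2/(R1+R2) = 0.517 and R1‖R2 ≤ 392 Ω will meet the spec.)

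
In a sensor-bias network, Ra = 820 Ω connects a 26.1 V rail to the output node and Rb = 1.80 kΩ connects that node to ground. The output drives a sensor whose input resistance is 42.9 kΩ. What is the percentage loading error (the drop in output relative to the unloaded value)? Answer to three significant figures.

1.30 %

The divider's output (Thévenin) resistance is Ra‖Rb = 563.4 Ω.
Fractional drop under load = R_th/(R_th + R_L) = 563.4 / (563.4 + 42900) = 0.01296.
So the output falls by 1.30 %.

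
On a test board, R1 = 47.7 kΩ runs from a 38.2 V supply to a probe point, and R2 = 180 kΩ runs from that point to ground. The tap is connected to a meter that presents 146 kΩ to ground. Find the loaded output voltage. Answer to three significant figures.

V_out ≈ 24.0 V

The load sits in parallel with R2: R2‖R_L = (180 × 146) / (180 + 146) = 80.61 kΩ.
V_out = 38.2 × 80.61 / (47.7 + 80.61) = 38.2 × 80.61/128.3 = 24.0 V.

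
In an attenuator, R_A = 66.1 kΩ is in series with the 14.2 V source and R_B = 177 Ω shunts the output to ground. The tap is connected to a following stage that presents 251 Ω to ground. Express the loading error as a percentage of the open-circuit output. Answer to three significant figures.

The divider's output (Thévenin) resistance is R_A‖R_B = 176.5 Ω.
Fractional drop under load = R_th/(R_th + R_L) = 176.5 / (176.5 + 251) = 0.4129.
So the output falls by 41.3 %.

41.3 %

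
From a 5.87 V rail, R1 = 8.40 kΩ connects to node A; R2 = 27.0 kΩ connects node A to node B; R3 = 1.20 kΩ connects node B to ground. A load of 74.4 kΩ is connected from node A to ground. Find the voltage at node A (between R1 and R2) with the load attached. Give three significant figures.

Below node A the series string R2+R3 = 28.20 kΩ sits in parallel with the 74.4 kΩ load: 20.45 kΩ.
V_A = 5.87 × 20.45/(8.40 + 20.45) = 4.16 V.

V ≈ 4.16 V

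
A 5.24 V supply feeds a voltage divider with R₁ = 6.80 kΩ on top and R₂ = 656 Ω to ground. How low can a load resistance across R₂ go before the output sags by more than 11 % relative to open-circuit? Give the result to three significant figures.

R_L(min) ≈ 4.84 kΩ

Output resistance R_th = R₁‖R₂ = (6800 × 656)/7456 = 598.3 Ω.
The fractional drop is R_th/(R_th + R_L); requiring this ≤ 0.110 gives R_L ≥ R_th(1/0.110 − 1) = 598.3 × 8.091 = 4.84 kΩ.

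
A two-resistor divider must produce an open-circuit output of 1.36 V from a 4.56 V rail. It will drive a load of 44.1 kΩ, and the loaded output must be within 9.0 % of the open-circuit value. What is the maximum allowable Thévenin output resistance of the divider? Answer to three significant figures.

R_th ≤ 4.36 kΩ

Loading drop = R_th/(R_th + R_L) ≤ 0.0900, so R_th ≤ R_L · ε/(1−ε) = 44.1 kΩ × 0.0900/0.9100 = 4.36 kΩ.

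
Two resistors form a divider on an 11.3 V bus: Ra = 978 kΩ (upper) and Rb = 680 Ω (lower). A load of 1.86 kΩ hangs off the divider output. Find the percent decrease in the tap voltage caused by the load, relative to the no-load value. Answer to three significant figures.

26.8 %

Unloaded V = 11.3 × 680/978700 = 0.007851 V.
Loaded: Rb‖R_L = 498.0 Ω, giving V = 11.3 × 498.0/978500 = 0.005751 V.
Drop = (0.007851 − 0.005751) / 0.007851 = 26.8 %.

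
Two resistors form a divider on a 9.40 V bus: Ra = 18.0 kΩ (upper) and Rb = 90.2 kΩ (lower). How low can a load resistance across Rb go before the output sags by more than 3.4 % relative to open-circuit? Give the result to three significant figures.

R_L(min) ≈ 426 kΩ

Output resistance R_th = Ra‖Rb = (18.0 × 90.2)/108.2 = 15.01 kΩ.
The fractional drop is R_th/(R_th + R_L); requiring this ≤ 0.0340 gives R_L ≥ R_th(1/0.0340 − 1) = 15.01 × 28.41 = 426 kΩ.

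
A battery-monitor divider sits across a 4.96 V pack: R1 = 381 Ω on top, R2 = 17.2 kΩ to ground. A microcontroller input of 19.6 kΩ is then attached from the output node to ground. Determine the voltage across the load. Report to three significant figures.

V_out ≈ 4.76 V

The load sits in parallel with R2: R2‖R_L = (17200 × 19600) / (17200 + 19600) = 9161 Ω.
V_out = 4.96 × 9161 / (381 + 9161) = 4.96 × 9161/9542 = 4.76 V.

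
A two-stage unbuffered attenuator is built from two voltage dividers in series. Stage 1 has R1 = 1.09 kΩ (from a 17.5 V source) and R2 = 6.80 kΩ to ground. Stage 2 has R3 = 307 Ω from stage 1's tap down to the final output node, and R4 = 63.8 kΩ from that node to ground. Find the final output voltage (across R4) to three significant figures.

V_out ≈ 14.8 V

Stage 2 presents R3+R4 = 64110 Ω as a load on stage 1's tap.
Stage 1's lower leg becomes R2‖(R3+R4) = 6148 Ω, so V_mid = 17.5 × 6148/7238 = 14.86 V.
Stage 2 is itself unloaded: V_out = V_mid × R4/(R3+R4) = 14.86 × 63800/64110 = 14.8 V.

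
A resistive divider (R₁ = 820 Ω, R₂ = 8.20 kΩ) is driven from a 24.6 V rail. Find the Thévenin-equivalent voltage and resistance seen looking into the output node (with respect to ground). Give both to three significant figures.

V_th = 22.4 V, R_th = 745 Ω

V_th is the open-circuit tap voltage: 24.6 × 8200/(820 + 8200) = 22.4 V.
With the supply zeroed, R₁ and R₂ appear in parallel from the tap: R_th = R₁‖R₂ = (820 × 8200)/9020 = 745 Ω.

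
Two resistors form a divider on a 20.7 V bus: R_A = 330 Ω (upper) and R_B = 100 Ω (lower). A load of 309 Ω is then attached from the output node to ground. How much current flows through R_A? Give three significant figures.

I ≈ 51.0 mA

R_B‖R_L = 75.55 Ω, so the source sees R_A + R_B‖R_L = 405.6 Ω.
I = 20.7 V / 405.6 Ω = 51.0 mA.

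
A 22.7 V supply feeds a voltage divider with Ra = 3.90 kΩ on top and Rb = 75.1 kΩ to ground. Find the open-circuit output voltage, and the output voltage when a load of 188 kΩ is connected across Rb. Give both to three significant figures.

Unloaded: 21.6 V; loaded: 21.2 V

Open-circuit: V = 22.7 × 75.1/(3.90 + 75.1) = 21.6 V.
With the load, Rb becomes Rb‖R_L = 53.66 kΩ, so V = 22.7 × 53.66/57.56 = 21.2 V.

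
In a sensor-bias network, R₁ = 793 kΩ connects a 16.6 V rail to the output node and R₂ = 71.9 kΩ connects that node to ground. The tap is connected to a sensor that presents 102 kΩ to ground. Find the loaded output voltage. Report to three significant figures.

The load sits in parallel with R₂: R₂‖R_L = (71.9 × 102) / (71.9 + 102) = 42.17 kΩ.
V_out = 16.6 × 42.17 / (793 + 42.17) = 16.6 × 42.17/835.2 = 0.838 V.

V_out ≈ 0.838 V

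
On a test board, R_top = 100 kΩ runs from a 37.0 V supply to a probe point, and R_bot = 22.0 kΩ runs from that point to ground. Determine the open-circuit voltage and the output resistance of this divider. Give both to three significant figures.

V_th is the open-circuit tap voltage: 37.0 × 22.0/(100 + 22.0) = 6.67 V.
With the supply zeroed, R_top and R_bot appear in parallel from the tap: R_th = R_top‖R_bot = (100 × 22.0)/122.0 = 18.0 kΩ.

V_th = 6.67 V, R_th = 18.0 kΩ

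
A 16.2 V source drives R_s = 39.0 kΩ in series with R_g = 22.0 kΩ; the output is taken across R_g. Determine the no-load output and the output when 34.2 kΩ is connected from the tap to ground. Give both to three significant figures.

Unloaded: 5.84 V; loaded: 4.14 V

Open-circuit: V = 16.2 × 22.0/(39.0 + 22.0) = 5.84 V.
With the load, R_g becomes R_g‖R_L = 13.39 kΩ, so V = 16.2 × 13.39/52.39 = 4.14 V.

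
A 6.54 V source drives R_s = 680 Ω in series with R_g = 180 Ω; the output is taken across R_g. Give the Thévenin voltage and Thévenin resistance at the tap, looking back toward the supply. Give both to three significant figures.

V_th = 1.37 V, R_th = 142 Ω

V_th is the open-circuit tap voltage: 6.54 × 180/(680 + 180) = 1.37 V.
With the supply zeroed, R_s and R_g appear in parallel from the tap: R_th = R_s‖R_g = (680 × 180)/860.0 = 142 Ω.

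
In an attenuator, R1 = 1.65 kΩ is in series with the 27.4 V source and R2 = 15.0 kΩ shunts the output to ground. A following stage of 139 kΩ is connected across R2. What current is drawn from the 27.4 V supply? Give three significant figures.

R2‖R_L = 13.54 kΩ, so the source sees R1 + R2‖R_L = 15.19 kΩ.
I = 27.4 V / 15.19 kΩ = 1.80 mA.

I ≈ 1.80 mA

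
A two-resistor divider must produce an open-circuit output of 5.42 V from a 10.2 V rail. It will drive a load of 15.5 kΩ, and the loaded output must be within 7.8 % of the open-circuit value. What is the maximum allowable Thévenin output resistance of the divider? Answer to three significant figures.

Loading drop = R_th/(R_th + R_L) ≤ 0.0780, so R_th ≤ R_L · ε/(1−ε) = 15.5 kΩ × 0.0780/0.9220 = 1.31 kΩ.

R_th ≤ 1.31 kΩ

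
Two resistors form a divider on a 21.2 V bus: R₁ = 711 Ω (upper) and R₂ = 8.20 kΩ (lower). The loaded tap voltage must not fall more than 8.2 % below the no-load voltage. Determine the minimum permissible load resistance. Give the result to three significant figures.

R_L(min) ≈ 7.32 kΩ

Output resistance R_th = R₁‖R₂ = (711 × 8200)/8911 = 654.3 Ω.
The fractional drop is R_th/(R_th + R_L); requiring this ≤ 0.0820 gives R_L ≥ R_th(1/0.0820 − 1) = 654.3 × 11.20 = 7.32 kΩ.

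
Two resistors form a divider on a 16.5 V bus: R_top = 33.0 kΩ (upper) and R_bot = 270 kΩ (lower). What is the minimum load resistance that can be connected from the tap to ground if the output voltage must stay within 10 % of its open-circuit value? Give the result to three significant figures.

R_L(min) ≈ 265 kΩ

Output resistance R_th = R_top‖R_bot = (33.0 × 270)/303.0 = 29.41 kΩ.
The fractional drop is R_th/(R_th + R_L); requiring this ≤ 0.100 gives R_L ≥ R_th(1/0.100 − 1) = 29.41 × 9.000 = 265 kΩ.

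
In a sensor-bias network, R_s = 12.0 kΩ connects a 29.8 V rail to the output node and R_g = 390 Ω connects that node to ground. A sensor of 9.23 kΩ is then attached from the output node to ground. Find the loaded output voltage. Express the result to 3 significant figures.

V_out ≈ 0.901 V

The load sits in parallel with R_g: R_g‖R_L = (390 × 9230) / (390 + 9230) = 374.2 Ω.
V_out = 29.8 × 374.2 / (12000 + 374.2) = 29.8 × 374.2/12370 = 0.901 V.
(Unloaded it would have been 0.938 V.)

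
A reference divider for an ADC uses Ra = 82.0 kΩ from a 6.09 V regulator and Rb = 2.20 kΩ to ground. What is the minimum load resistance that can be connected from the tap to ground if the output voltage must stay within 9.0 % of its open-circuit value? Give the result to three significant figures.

Output resistance R_th = Ra‖Rb = (82.0 × 2.20)/84.20 = 2.143 kΩ.
The fractional drop is R_th/(R_th + R_L); requiring this ≤ 0.0900 gives R_L ≥ R_th(1/0.0900 − 1) = 2.143 × 10.11 = 21.7 kΩ.

R_L(min) ≈ 21.7 kΩ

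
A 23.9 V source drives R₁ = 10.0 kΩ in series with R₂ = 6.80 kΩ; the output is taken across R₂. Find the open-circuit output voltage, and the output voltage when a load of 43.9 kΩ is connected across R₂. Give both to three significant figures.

Open-circuit: V = 23.9 × 6.80/(10.0 + 6.80) = 9.67 V.
With the load, R₂ becomes R₂‖R_L = 5.888 kΩ, so V = 23.9 × 5.888/15.89 = 8.86 V.

Unloaded: 9.67 V; loaded: 8.86 V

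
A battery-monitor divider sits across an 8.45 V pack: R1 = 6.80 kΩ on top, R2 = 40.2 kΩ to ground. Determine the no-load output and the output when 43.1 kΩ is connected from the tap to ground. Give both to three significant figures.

Open-circuit: V = 8.45 × 40.2/(6.80 + 40.2) = 7.23 V.
With the load, R2 becomes R2‖R_L = 20.80 kΩ, so V = 8.45 × 20.80/27.60 = 6.37 V.

Unloaded: 7.23 V; loaded: 6.37 V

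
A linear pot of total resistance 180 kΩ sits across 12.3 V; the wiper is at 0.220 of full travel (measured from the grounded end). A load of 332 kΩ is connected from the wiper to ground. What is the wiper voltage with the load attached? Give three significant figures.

V ≈ 2.48 V

The wiper splits the pot into (1−α)R = 140.4 kΩ above and αR = 39.60 kΩ below.
Lower section ‖ load = 35.38 kΩ.
V_wiper = 12.3 × 35.38/(140.4 + 35.38) = 2.48 V.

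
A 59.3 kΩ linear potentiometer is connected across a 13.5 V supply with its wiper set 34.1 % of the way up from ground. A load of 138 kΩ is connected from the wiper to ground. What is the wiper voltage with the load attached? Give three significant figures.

The wiper splits the pot into (1−α)R = 39.08 kΩ above and αR = 20.22 kΩ below.
Lower section ‖ load = 17.64 kΩ.
V_wiper = 13.5 × 17.64/(39.08 + 17.64) = 4.20 V.

V ≈ 4.20 V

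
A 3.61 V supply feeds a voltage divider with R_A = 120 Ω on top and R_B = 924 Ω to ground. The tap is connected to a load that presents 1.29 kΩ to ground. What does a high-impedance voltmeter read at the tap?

V_out ≈ 2.95 V

The load sits in parallel with R_B: R_B‖R_L = (924 × 1290) / (924 + 1290) = 538.4 Ω.
V_out = 3.61 × 538.4 / (120 + 538.4) = 3.61 × 538.4/658.4 = 2.95 V.
(Unloaded it would have been 3.20 V.)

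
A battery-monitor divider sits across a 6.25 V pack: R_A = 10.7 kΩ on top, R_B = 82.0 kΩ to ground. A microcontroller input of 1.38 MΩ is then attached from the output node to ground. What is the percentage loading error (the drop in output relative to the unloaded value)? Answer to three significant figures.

The divider's output (Thévenin) resistance is R_A‖R_B = 9.465 kΩ.
Fractional drop under load = R_th/(R_th + R_L) = 9.465 / (9.465 + 1380) = 0.006812.
So the output falls by 0.681 %.

0.681 %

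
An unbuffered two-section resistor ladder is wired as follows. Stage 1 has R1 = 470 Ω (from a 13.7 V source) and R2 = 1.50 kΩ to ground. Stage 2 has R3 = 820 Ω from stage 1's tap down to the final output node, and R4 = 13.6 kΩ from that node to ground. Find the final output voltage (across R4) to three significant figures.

Stage 2 presents R3+R4 = 14420 Ω as a load on stage 1's tap.
Stage 1's lower leg becomes R2‖(R3+R4) = 1359 Ω, so V_mid = 13.7 × 1359/1829 = 10.18 V.
Stage 2 is itself unloaded: V_out = V_mid × R4/(R3+R4) = 10.18 × 13600/14420 = 9.60 V.

V_out ≈ 9.60 V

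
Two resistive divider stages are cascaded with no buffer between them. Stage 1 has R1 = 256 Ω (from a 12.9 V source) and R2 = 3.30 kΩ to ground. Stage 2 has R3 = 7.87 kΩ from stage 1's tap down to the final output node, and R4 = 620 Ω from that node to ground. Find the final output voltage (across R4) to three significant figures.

V_out ≈ 0.850 V

Stage 2 presents R3+R4 = 8490 Ω as a load on stage 1's tap.
Stage 1's lower leg becomes R2‖(R3+R4) = 2376 Ω, so V_mid = 12.9 × 2376/2632 = 11.65 V.
Stage 2 is itself unloaded: V_out = V_mid × R4/(R3+R4) = 11.65 × 620/8490 = 0.850 V.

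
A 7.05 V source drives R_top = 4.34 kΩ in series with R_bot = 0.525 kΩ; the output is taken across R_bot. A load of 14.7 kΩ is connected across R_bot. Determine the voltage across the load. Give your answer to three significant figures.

The load sits in parallel with R_bot: R_bot‖R_L = (525 × 14700) / (525 + 14700) = 506.9 Ω.
V_out = 7.05 × 506.9 / (4340 + 506.9) = 7.05 × 506.9/4847 = 0.737 V.
(Unloaded it would have been 0.761 V.)

V_out ≈ 0.737 V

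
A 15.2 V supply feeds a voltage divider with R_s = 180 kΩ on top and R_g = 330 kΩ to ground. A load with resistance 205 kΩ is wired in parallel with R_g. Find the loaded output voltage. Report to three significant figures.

The load sits in parallel with R_g: R_g‖R_L = (330 × 205) / (330 + 205) = 126.4 kΩ.
V_out = 15.2 × 126.4 / (180 + 126.4) = 15.2 × 126.4/306.4 = 6.27 V.

V_out ≈ 6.27 V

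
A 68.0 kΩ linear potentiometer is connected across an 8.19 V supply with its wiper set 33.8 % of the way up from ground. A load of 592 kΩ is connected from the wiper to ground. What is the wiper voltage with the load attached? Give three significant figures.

The wiper splits the pot into (1−α)R = 45.02 kΩ above and αR = 22.98 kΩ below.
Lower section ‖ load = 22.13 kΩ.
V_wiper = 8.19 × 22.13/(45.02 + 22.13) = 2.70 V.

V ≈ 2.70 V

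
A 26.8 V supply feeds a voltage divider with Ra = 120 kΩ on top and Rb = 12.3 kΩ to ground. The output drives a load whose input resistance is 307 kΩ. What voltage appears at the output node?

V_out ≈ 2.40 V

The load sits in parallel with Rb: Rb‖R_L = (12.3 × 307) / (12.3 + 307) = 11.83 kΩ.
V_out = 26.8 × 11.83 / (120 + 11.83) = 26.8 × 11.83/131.8 = 2.40 V.
(Unloaded it would have been 2.49 V.)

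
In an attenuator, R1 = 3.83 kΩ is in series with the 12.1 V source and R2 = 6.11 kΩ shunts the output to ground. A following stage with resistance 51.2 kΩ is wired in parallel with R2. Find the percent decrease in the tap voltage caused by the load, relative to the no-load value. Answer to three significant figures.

The divider's output (Thévenin) resistance is R1‖R2 = 2.354 kΩ.
Fractional drop under load = R_th/(R_th + R_L) = 2.354 / (2.354 + 51.2) = 0.04396.
So the output falls by 4.40 %.

4.40 %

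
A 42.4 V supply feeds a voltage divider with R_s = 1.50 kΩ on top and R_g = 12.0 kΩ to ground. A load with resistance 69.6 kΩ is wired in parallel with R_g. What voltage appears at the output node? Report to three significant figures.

The load sits in parallel with R_g: R_g‖R_L = (12.0 × 69.6) / (12.0 + 69.6) = 10.24 kΩ.
V_out = 42.4 × 10.24 / (1.50 + 10.24) = 42.4 × 10.24/11.74 = 37.0 V.
(Unloaded it would have been 37.7 V.)

V_out ≈ 37.0 V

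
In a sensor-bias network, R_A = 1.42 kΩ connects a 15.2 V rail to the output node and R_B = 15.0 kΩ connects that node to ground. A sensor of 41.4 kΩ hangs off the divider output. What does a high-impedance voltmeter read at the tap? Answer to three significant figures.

V_out ≈ 13.5 V

The load sits in parallel with R_B: R_B‖R_L = (15.0 × 41.4) / (15.0 + 41.4) = 11.01 kΩ.
V_out = 15.2 × 11.01 / (1.42 + 11.01) = 15.2 × 11.01/12.43 = 13.5 V.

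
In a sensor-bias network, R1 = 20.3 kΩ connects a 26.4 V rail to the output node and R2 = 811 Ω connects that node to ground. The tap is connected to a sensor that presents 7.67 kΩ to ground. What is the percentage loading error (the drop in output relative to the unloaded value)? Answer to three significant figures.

9.23 %

Unloaded V = 26.4 × 811/21110 = 1.0142 V.
Loaded: R2‖R_L = 733.4 Ω, giving V = 26.4 × 733.4/21030 = 0.92058 V.
Drop = (1.0142 − 0.92058) / 1.0142 = 9.23 %.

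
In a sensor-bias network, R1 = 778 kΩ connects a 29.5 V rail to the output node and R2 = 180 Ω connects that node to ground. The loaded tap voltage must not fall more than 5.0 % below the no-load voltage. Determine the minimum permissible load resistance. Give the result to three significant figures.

Output resistance R_th = R1‖R2 = (778000 × 180)/778200 = 180.0 Ω.
The fractional drop is R_th/(R_th + R_L); requiring this ≤ 0.0500 gives R_L ≥ R_th(1/0.0500 − 1) = 180.0 × 19.00 = 3.42 kΩ.

R_L(min) ≈ 3.42 kΩ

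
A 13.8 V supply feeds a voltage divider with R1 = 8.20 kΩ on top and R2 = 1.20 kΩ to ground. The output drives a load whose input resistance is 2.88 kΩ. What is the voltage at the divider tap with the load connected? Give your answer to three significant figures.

V_out ≈ 1.29 V

The load sits in parallel with R2: R2‖R_L = (1.20 × 2.88) / (1.20 + 2.88) = 0.8471 kΩ.
V_out = 13.8 × 0.8471 / (8.20 + 0.8471) = 13.8 × 0.8471/9.047 = 1.29 V.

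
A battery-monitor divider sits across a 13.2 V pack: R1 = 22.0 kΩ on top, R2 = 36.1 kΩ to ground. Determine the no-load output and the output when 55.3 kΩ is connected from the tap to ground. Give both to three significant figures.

Unloaded: 8.20 V; loaded: 6.58 V

Open-circuit: V = 13.2 × 36.1/(22.0 + 36.1) = 8.20 V.
With the load, R2 becomes R2‖R_L = 21.84 kΩ, so V = 13.2 × 21.84/43.84 = 6.58 V.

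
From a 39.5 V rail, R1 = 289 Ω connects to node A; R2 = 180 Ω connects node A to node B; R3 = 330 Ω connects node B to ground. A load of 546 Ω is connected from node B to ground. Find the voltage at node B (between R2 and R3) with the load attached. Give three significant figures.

At node B, R3 is in parallel with the load: R3‖R_L = 205.7 Ω.
Below node A the resistance is R2 + (R3‖R_L) = 385.7 Ω, so V_A = 39.5 × 385.7/674.7 = 22.58 V.
Then V_B = V_A × (R3‖R_L)/(R2 + R3‖R_L) = 22.58 × 205.7/385.7 = 12.0 V.

V ≈ 12.0 V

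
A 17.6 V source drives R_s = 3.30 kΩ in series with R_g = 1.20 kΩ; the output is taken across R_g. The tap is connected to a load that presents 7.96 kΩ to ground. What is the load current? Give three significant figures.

R_g‖R_L = 1.043 kΩ; V_out = 17.6 × 1.043/4.343 = 4.226 V.
I_L = V_out / R_L = 4.226 / 7.96 kΩ = 0.531 mA.

I_L ≈ 0.531 mA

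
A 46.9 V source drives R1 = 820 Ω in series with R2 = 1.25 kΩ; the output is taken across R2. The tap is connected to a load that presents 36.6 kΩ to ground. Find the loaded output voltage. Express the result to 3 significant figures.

V_out ≈ 27.9 V

The load sits in parallel with R2: R2‖R_L = (1250 × 36600) / (1250 + 36600) = 1209 Ω.
V_out = 46.9 × 1209 / (820 + 1209) = 46.9 × 1209/2029 = 27.9 V.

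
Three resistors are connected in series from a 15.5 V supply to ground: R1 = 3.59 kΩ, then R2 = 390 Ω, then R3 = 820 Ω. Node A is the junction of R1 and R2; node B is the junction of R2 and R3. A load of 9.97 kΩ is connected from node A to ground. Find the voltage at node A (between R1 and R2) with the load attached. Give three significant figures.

V ≈ 3.58 V

Below node A the series string R2+R3 = 1210 Ω sits in parallel with the 9970 Ω load: 1079 Ω.
V_A = 15.5 × 1079/(3590 + 1079) = 3.58 V.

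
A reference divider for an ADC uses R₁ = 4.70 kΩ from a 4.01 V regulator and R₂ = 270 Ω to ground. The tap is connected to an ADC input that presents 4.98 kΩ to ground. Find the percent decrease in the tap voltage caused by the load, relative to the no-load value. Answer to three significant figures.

The divider's output (Thévenin) resistance is R₁‖R₂ = 255.3 Ω.
Fractional drop under load = R_th/(R_th + R_L) = 255.3 / (255.3 + 4980) = 0.04877.
So the output falls by 4.88 %.

4.88 %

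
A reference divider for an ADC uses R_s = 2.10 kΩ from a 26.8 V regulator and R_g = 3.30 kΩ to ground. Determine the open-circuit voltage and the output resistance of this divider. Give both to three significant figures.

V_th = 16.4 V, R_th = 1.28 kΩ

V_th is the open-circuit tap voltage: 26.8 × 3.30/(2.10 + 3.30) = 16.4 V.
With the supply zeroed, R_s and R_g appear in parallel from the tap: R_th = R_s‖R_g = (2.10 × 3.30)/5.400 = 1.28 kΩ.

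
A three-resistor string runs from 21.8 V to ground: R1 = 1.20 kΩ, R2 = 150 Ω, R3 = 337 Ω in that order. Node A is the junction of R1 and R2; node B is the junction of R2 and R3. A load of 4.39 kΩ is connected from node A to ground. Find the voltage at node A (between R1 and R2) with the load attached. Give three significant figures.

Below node A the series string R2+R3 = 487.0 Ω sits in parallel with the 4390 Ω load: 438.4 Ω.
V_A = 21.8 × 438.4/(1200 + 438.4) = 5.83 V.

V ≈ 5.83 V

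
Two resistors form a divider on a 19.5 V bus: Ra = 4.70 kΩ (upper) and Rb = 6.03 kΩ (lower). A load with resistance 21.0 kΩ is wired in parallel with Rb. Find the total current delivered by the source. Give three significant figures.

I ≈ 2.08 mA

Rb‖R_L = 4.685 kΩ, so the source sees Ra + Rb‖R_L = 9.385 kΩ.
I = 19.5 V / 9.385 kΩ = 2.08 mA.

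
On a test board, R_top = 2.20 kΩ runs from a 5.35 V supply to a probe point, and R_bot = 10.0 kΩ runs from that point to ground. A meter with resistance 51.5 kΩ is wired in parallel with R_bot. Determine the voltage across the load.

V_out ≈ 4.24 V

The load sits in parallel with R_bot: R_bot‖R_L = (10.0 × 51.5) / (10.0 + 51.5) = 8.374 kΩ.
V_out = 5.35 × 8.374 / (2.20 + 8.374) = 5.35 × 8.374/10.57 = 4.24 V.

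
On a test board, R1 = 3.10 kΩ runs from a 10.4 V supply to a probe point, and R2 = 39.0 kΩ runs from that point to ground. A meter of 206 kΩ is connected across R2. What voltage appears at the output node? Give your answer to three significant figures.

V_out ≈ 9.50 V

The load sits in parallel with R2: R2‖R_L = (39.0 × 206) / (39.0 + 206) = 32.79 kΩ.
V_out = 10.4 × 32.79 / (3.10 + 32.79) = 10.4 × 32.79/35.89 = 9.50 V.
(Unloaded it would have been 9.63 V.)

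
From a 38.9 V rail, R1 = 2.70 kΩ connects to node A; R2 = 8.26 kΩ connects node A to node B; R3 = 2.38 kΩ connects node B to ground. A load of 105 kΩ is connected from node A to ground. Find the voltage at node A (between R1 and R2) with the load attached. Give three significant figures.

V ≈ 30.4 V

Below node A the series string R2+R3 = 10.64 kΩ sits in parallel with the 105 kΩ load: 9.661 kΩ.
V_A = 38.9 × 9.661/(2.70 + 9.661) = 30.4 V.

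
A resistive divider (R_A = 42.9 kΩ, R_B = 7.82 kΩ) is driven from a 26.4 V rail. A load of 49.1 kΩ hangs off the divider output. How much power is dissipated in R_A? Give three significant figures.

P ≈ 12.1 mW

Total resistance from the source is R_A + (R_B‖R_L) = 49.65 kΩ, so I = 26.4/49.65 kΩ = 0.5318 mA.
P = I²·R_A = (0.5318 mA)² × 42.9 kΩ = 12.1 mW.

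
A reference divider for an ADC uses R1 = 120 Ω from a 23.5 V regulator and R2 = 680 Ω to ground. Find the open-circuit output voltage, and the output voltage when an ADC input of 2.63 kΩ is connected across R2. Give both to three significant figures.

Open-circuit: V = 23.5 × 680/(120 + 680) = 20.0 V.
With the load, R2 becomes R2‖R_L = 540.3 Ω, so V = 23.5 × 540.3/660.3 = 19.2 V.

Unloaded: 20.0 V; loaded: 19.2 V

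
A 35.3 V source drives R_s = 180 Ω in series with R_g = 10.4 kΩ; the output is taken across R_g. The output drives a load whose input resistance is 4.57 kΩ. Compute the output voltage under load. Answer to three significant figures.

V_out ≈ 33.4 V

The load sits in parallel with R_g: R_g‖R_L = (10400 × 4570) / (10400 + 4570) = 3175 Ω.
V_out = 35.3 × 3175 / (180 + 3175) = 35.3 × 3175/3355 = 33.4 V.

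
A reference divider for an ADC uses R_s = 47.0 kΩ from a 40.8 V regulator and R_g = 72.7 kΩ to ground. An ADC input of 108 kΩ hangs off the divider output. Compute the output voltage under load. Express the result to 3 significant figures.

V_out ≈ 19.6 V

The load sits in parallel with R_g: R_g‖R_L = (72.7 × 108) / (72.7 + 108) = 43.45 kΩ.
V_out = 40.8 × 43.45 / (47.0 + 43.45) = 40.8 × 43.45/90.45 = 19.6 V.
(Unloaded it would have been 24.8 V.)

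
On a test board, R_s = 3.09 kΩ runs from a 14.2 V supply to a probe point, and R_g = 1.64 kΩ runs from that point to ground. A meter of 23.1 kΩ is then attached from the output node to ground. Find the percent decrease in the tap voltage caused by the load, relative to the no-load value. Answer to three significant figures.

4.43 %

The divider's output (Thévenin) resistance is R_s‖R_g = 1.071 kΩ.
Fractional drop under load = R_th/(R_th + R_L) = 1.071 / (1.071 + 23.1) = 0.04432.
So the output falls by 4.43 %.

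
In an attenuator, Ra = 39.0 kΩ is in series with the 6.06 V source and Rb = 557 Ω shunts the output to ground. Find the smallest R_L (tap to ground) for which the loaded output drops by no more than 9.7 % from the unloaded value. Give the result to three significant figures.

R_L(min) ≈ 5.11 kΩ

Output resistance R_th = Ra‖Rb = (39000 × 557)/39560 = 549.2 Ω.
The fractional drop is R_th/(R_th + R_L); requiring this ≤ 0.0970 gives R_L ≥ R_th(1/0.0970 − 1) = 549.2 × 9.309 = 5.11 kΩ.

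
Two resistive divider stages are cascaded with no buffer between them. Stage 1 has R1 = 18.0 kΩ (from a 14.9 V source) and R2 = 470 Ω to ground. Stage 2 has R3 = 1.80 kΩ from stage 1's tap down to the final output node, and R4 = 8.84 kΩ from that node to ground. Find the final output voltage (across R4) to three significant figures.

Stage 2 presents R3+R4 = 10640 Ω as a load on stage 1's tap.
Stage 1's lower leg becomes R2‖(R3+R4) = 450.1 Ω, so V_mid = 14.9 × 450.1/18450 = 0.3635 V.
Stage 2 is itself unloaded: V_out = V_mid × R4/(R3+R4) = 0.3635 × 8840/10640 = 0.302 V.

V_out ≈ 0.302 V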